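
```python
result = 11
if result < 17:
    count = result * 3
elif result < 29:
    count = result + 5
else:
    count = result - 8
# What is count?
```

Trace:
`result = 11` → result = 11
`if result < 17: ...` → result < 17 is True → count = 33
So count = 33

Answer: 33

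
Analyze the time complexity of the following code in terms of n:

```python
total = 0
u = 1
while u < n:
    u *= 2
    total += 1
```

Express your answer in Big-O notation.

Each loop level contributes: log n. Multiplying the contributions gives O(log n).

Answer: O(log n)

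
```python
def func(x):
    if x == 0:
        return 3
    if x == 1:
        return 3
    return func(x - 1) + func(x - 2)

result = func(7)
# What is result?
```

Build up from base cases: func(0)=3, func(1)=3, func(2)=6, func(3)=9, func(4)=15, func(5)=24, func(6)=39, ..., func(7)=63

Answer: 63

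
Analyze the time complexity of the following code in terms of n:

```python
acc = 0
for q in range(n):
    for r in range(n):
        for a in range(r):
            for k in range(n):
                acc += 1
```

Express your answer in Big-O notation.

Each loop level contributes: n × n × n × n. Multiplying the contributions gives O(n^4).

Answer: O(n^4)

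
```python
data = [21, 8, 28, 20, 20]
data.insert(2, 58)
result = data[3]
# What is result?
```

Trace:
`data = [21, 8, 28, 20, 20]` → data = [21, 8, 28, 20, 20]
`data.insert(2, 58)` → data = [21, 8, 58, 28, 20, 20]
`result = data[3]` → result = 28
So result = 28

Answer: 28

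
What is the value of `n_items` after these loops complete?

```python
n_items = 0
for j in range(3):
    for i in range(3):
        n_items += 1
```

3 * 3 = 9
`n_items` takes the values: 0 → 1 → 2 → 3 → 4 → 5 → 6 → 7 → 8 → 9

Answer: 9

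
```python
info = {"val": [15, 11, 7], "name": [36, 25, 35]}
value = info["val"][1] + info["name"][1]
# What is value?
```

Trace:
`info = {"val": [15, 11, 7], "name": [36, 25, 35]}` → info = {'val': [15, 11, 7], 'name': [36, 25, 35]}
`value = info["val"][1] + info["name"][1]` → value = 36
So value = 36

Answer: 36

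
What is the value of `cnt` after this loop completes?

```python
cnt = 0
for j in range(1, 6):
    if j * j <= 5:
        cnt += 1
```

Count numbers where j² ≤ 5
`cnt` takes the values: 0 → 1 → 2

Answer: 2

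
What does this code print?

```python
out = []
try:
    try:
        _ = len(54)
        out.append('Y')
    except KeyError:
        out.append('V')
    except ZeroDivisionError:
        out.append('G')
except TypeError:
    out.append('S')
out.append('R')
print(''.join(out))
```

Execution trace: 'S' (outer except TypeError) → 'R' (after the try/except). Output: SR

Answer: SR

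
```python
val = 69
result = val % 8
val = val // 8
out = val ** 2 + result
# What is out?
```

Trace:
`val = 69` → val = 69
`result = val % 8` → result = 5
`val = val // 8` → val = 8
`out = val ** 2 + result` → out = 69
So out = 69

Answer: 69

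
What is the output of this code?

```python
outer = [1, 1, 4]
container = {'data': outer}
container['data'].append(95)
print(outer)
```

Key concept: dict holds reference to list.
Step by step:
`outer = [1, 1, 4]` → outer = [1, 1, 4]
`container = {'data': outer}` → container = {'data': [1, 1, 4]}
`container['data'].append(95)` → outer = [1, 1, 4, 95]; container = {'data': [1, 1, 4, 95]}
`print(outer)` → prints [1, 1, 4, 95]

Answer: [1, 1, 4, 95]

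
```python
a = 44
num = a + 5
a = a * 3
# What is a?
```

Trace:
`a = 44` → a = 44
`num = a + 5` → num = 49
`a = a * 3` → a = 132
So a = 132

Answer: 132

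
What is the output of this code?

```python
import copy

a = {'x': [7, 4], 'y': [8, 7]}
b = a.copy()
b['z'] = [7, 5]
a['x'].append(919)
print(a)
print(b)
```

Key concept: shallow copy of dict with mutable values.
Step by step:
`a = {'x': [7, 4], 'y': [8, 7]}` → a = {'x': [7, 4], 'y': [8, 7]}
`b = a.copy()` → b = {'x': [7, 4], 'y': [8, 7]}
`b['z'] = [7, 5]` → b = {'x': [7, 4], 'y': [8, 7], 'z': [7, 5]}
`a['x'].append(919)` → a = {'x': [7, 4, 919], 'y': [8, 7]}; b = {'x': [7, 4, 919], 'y': [8, 7], 'z': [7, 5]}
`print(a)` → prints {'x': [7, 4, 919], 'y': [8, 7]}
`print(b)` → prints {'x': [7, 4, 919], 'y': [8, 7], 'z': [7, 5]}

Answer:
{'x': [7, 4, 919], 'y': [8, 7]}
{'x': [7, 4, 919], 'y': [8, 7], 'z': [7, 5]}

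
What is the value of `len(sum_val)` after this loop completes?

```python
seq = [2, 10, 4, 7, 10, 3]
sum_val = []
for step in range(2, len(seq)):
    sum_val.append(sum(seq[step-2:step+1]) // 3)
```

Number of 3-element averages
`sum_val` takes the values: [] → [5] → [5, 7] → [5, 7, 7] → [5, 7, 7, 6]
So `len(sum_val)` = 4

Answer: 4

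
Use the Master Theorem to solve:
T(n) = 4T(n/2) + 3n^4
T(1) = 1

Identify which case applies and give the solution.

a=4, b=2, f(n)=3n^4. log_2(4) = 2. Since c=4 > 2 and the regularity condition holds (4(n/2)^4 = (4/2^4)n^4 with 4/2^4 < 1), Case 3 applies: T(n) = Θ(f(n)) = O(n^4).

Answer: O(n^4) - Case 3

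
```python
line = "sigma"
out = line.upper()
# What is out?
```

Trace:
`line = "sigma"` → line = 'sigma'
`out = line.upper()` → out = 'SIGMA'
So out = 'SIGMA'

Answer: 'SIGMA'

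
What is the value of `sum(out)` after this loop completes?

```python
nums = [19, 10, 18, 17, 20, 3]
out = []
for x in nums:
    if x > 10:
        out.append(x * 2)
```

Sum of doubled values > 10
`out` takes the values: [] → [38] → [38, 36] → [38, 36, 34] → [38, 36, 34, 40]
So `sum(out)` = 148

Answer: 148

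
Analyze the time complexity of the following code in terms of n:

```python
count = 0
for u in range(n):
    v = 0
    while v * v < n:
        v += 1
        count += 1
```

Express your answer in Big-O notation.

Each loop level contributes: n × √n. Multiplying the contributions gives O(n√n).

Answer: O(n√n)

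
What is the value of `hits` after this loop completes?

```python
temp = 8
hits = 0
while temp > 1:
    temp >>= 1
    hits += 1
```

Count right shifts until 1
`hits` takes the values: 0 → 1 → 2 → 3

Answer: 3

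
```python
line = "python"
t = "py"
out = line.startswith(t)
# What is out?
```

Trace:
`line = "python"` → line = 'python'
`t = "py"` → t = 'py'
`out = line.startswith(t)` → out = True
So out = True

Answer: True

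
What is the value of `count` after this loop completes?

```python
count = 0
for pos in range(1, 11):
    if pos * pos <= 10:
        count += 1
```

Count numbers where pos² ≤ 10
`count` takes the values: 0 → 1 → 2 → 3

Answer: 3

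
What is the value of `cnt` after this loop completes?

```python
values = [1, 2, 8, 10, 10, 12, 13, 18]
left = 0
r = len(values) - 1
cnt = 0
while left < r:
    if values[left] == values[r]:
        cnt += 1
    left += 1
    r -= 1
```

Count matching pairs from ends
`cnt` takes the values: 0 → 1

Answer: 1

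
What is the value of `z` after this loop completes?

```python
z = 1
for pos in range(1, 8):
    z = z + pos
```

Start at 1, add 1 through 7
`z` takes the values: 1 → 2 → 4 → 7 → 11 → 16 → 22 → 29

Answer: 29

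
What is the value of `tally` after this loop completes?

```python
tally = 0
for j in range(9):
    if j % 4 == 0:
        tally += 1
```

Count numbers divisible by 4 in range(9)
`tally` takes the values: 0 → 1 → 2 → 3

Answer: 3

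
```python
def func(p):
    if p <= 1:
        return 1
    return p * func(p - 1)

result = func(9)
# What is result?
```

func(9) = 9 * 8 * 7 * 6 * 5 * 4 * 3 * 2 * 1 = 362880

Answer: 362880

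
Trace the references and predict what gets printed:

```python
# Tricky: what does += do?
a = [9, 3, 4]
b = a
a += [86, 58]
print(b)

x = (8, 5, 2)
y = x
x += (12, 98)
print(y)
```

Key concept: += behavior differs for mutable vs immutable.
Step by step:
`a = [9, 3, 4]` → a = [9, 3, 4]
`b = a` → b = [9, 3, 4] (same object as a)
`a += [86, 58]` → a = [9, 3, 4, 86, 58] (same object as b); b = [9, 3, 4, 86, 58] (same object as a)
`print(b)` → prints [9, 3, 4, 86, 58]
`x = (8, 5, 2)` → x = (8, 5, 2)
`y = x` → y = (8, 5, 2)
`x += (12, 98)` → x = (8, 5, 2, 12, 98)
`print(y)` → prints (8, 5, 2)

Answer:
[9, 3, 4, 86, 58]
(8, 5, 2)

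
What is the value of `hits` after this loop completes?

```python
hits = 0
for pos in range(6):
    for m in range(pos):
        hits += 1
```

Triangle number: 0+1+2+...+5
`hits` takes the values: 0 → 1 → 2 → 3 → 4 → 5 → 6 → 7 → 8 → 9 → 10 → 11 → 12 → 13 → 14 → 15

Answer: 15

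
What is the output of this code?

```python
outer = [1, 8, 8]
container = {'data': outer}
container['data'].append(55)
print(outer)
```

Key concept: dict holds reference to list.
Step by step:
`outer = [1, 8, 8]` → outer = [1, 8, 8]
`container = {'data': outer}` → container = {'data': [1, 8, 8]}
`container['data'].append(55)` → outer = [1, 8, 8, 55]; container = {'data': [1, 8, 8, 55]}
`print(outer)` → prints [1, 8, 8, 55]

Answer: [1, 8, 8, 55]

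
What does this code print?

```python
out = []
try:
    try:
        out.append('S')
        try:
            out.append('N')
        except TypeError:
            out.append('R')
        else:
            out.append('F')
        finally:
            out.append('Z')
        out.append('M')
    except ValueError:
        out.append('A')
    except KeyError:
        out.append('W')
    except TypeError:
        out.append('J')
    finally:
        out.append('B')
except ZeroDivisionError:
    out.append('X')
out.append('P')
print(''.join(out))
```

Execution trace: 'S' (try body) → 'N' (inner try body, no exception) → 'F' (inner else) → 'Z' (inner finally) → 'M' (try body, no exception) → 'B' (finally) → 'P' (after the try/except). Output: SNFZMBP

Answer: SNFZMBP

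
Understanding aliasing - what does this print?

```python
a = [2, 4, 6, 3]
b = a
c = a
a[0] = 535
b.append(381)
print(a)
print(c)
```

Key concept: multiple aliases.
Step by step:
`a = [2, 4, 6, 3]` → a = [2, 4, 6, 3]
`b = a` → b = [2, 4, 6, 3] (same object as a)
`c = a` → c = [2, 4, 6, 3] (same object as a, b)
`a[0] = 535` → a = [535, 4, 6, 3] (same object as b, c); b = [535, 4, 6, 3] (same object as a, c); c = [535, 4, 6, 3] (same object as a, b)
`b.append(381)` → a = [535, 4, 6, 3, 381] (same object as b, c); b = [535, 4, 6, 3, 381] (same object as a, c); c = [535, 4, 6, 3, 381] (same object as a, b)
`print(a)` → prints [535, 4, 6, 3, 381]
`print(c)` → prints [535, 4, 6, 3, 381]

Answer:
[535, 4, 6, 3, 381]
[535, 4, 6, 3, 381]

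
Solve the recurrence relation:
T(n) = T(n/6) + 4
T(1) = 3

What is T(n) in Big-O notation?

Each step divides n by 6 and adds 4. After log_6(n) steps we reach T(1)=3. So T(n) = 4·log_6(n) + 3 = O(log n).

Answer: O(log n)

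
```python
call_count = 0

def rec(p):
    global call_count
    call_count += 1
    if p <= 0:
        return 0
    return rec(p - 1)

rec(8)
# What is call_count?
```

Linear recursion stepping by 1: 9 calls from p=8 down to ≤0.

Answer: 9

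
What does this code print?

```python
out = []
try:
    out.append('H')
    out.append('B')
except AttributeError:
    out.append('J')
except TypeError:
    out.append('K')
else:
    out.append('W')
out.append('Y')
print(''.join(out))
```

Execution trace: 'H' (try body) → 'B' (try body, no exception) → 'W' (else) → 'Y' (after the try/except). Output: HBWY

Answer: HBWY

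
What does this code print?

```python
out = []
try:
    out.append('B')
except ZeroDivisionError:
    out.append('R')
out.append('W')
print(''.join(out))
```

Execution trace: 'B' (try body, no exception) → 'W' (after the try/except). Output: BW

Answer: BW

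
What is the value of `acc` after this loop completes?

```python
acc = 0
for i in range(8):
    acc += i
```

Sum of 0 to 7 = 28
`acc` takes the values: 0 → 1 → 3 → 6 → 10 → 15 → 21 → 28

Answer: 28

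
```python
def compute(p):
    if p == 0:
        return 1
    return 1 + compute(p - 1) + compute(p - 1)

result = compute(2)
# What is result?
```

compute(p) = 1 + 2·compute(p-1), compute(0)=1. Closed form: (1+1)·2^2 - 1 = 7.

Answer: 7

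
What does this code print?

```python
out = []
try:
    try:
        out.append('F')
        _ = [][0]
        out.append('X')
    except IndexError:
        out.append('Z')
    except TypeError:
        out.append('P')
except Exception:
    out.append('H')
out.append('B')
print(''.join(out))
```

Execution trace: 'F' (inner try body) → 'Z' (inner except IndexError) → 'B' (after the try/except). Output: FZB

Answer: FZB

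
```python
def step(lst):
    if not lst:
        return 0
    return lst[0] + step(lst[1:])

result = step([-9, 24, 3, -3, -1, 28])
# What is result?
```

(-9) + 24 + 3 + (-3) + (-1) + 28 + 0 = 42

Answer: 42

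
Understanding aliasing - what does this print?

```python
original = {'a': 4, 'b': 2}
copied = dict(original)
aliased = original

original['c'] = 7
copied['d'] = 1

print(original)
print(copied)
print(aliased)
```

Key concept: dict() creates copy, assignment creates alias.
Step by step:
`original = {'a': 4, 'b': 2}` → original = {'a': 4, 'b': 2}
`copied = dict(original)` → copied = {'a': 4, 'b': 2}
`aliased = original` → aliased = {'a': 4, 'b': 2} (same object as original)
`original['c'] = 7` → original = {'a': 4, 'b': 2, 'c': 7} (same object as aliased); aliased = {'a': 4, 'b': 2, 'c': 7} (same object as original)
`copied['d'] = 1` → copied = {'a': 4, 'b': 2, 'd': 1}
`print(original)` → prints {'a': 4, 'b': 2, 'c': 7}
`print(copied)` → prints {'a': 4, 'b': 2, 'd': 1}
`print(aliased)` → prints {'a': 4, 'b': 2, 'c': 7}

Answer:
{'a': 4, 'b': 2, 'c': 7}
{'a': 4, 'b': 2, 'd': 1}
{'a': 4, 'b': 2, 'c': 7}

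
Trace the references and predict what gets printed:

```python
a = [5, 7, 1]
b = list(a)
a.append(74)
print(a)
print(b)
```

Key concept: list() constructor creates copy.
Step by step:
`a = [5, 7, 1]` → a = [5, 7, 1]
`b = list(a)` → b = [5, 7, 1]
`a.append(74)` → a = [5, 7, 1, 74]
`print(a)` → prints [5, 7, 1, 74]
`print(b)` → prints [5, 7, 1]

Answer:
[5, 7, 1, 74]
[5, 7, 1]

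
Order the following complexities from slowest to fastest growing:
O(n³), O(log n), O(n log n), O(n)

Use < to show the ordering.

Ordered by growth rate: O(log n) < O(n) < O(n log n) < O(n³)

Answer: O(log n) < O(n) < O(n log n) < O(n³)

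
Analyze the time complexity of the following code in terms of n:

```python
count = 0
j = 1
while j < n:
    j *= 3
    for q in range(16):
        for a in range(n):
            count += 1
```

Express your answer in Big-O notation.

Each loop level contributes: log n × 1 × n. Multiplying the contributions gives O(n log n).

Answer: O(n log n)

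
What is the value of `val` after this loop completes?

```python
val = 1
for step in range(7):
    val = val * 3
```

Multiply by 3, 7 times: 1 * 3^7 = 2187
`val` takes the values: 1 → 3 → 9 → 27 → 81 → 243 → 729 → 2187

Answer: 2187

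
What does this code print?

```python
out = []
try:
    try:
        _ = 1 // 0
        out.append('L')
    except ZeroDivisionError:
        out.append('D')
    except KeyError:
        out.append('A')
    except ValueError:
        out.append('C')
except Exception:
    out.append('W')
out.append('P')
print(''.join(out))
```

Execution trace: 'D' (inner except ZeroDivisionError) → 'P' (after the try/except). Output: DP

Answer: DP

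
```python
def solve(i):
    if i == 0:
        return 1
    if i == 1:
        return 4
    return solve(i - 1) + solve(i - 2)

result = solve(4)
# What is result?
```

Build up from base cases: solve(0)=1, solve(1)=4, solve(2)=5, solve(3)=9, solve(4)=14

Answer: 14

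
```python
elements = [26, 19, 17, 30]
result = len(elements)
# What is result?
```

Trace:
`elements = [26, 19, 17, 30]` → elements = [26, 19, 17, 30]
`result = len(elements)` → result = 4
So result = 4

Answer: 4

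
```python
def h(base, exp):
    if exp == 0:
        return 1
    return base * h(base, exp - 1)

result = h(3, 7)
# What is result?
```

h(3, 7) = 3 * 3 * 3 * 3 * 3 * 3 * 3 = 2187

Answer: 2187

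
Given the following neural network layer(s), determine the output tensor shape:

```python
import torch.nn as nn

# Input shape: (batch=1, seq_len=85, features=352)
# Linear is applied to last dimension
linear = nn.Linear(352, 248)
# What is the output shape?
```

Input: (1, 85, 352) -> Output: (1, 85, 248)

Answer: (1, 85, 248)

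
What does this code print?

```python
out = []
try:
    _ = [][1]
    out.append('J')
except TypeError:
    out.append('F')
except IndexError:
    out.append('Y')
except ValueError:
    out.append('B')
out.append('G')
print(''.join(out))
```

Execution trace: 'Y' (except IndexError) → 'G' (after the try/except). Output: YG

Answer: YG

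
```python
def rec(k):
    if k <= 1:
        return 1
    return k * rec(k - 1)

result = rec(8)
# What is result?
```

rec(8) = 8 * 7 * 6 * 5 * 4 * 3 * 2 * 1 = 40320

Answer: 40320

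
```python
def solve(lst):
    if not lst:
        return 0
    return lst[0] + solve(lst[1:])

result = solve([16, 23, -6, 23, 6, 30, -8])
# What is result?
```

16 + 23 + (-6) + 23 + 6 + 30 + (-8) + 0 = 84

Answer: 84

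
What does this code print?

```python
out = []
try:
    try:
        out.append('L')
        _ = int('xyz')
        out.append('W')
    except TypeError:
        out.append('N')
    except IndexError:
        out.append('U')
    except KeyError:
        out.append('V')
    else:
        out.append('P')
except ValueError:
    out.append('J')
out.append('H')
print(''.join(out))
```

Execution trace: 'L' (inner try body) → 'J' (outer except ValueError) → 'H' (after the try/except). Output: LJH

Answer: LJH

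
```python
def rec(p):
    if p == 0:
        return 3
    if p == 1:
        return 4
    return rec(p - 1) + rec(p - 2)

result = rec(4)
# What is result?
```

Build up from base cases: rec(0)=3, rec(1)=4, rec(2)=7, rec(3)=11, rec(4)=18

Answer: 18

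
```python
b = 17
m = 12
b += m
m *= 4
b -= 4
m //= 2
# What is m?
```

Trace:
`b = 17` → b = 17
`m = 12` → m = 12
`b += m` → b = 29
`m *= 4` → m = 48
`b -= 4` → b = 25
`m //= 2` → m = 24
So m = 24

Answer: 24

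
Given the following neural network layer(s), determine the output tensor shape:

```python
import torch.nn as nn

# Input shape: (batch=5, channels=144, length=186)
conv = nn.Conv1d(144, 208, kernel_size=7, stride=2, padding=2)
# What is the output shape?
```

Input: (5, 144, 186) -> Output: (5, 208, 92)

Answer: (5, 208, 92)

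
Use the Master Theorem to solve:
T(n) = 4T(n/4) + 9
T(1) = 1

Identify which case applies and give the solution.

a=4, b=4, f(n)=9. log_4(4) = 1. Since c=0 < 1, Case 1 applies: T(n) = Θ(n^log_b(a)) = O(n).

Answer: O(n) - Case 1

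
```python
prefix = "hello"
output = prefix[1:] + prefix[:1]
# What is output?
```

Trace:
`prefix = "hello"` → prefix = 'hello'
`output = prefix[1:] + prefix[:1]` → output = 'elloh'
So output = 'elloh'

Answer: 'elloh'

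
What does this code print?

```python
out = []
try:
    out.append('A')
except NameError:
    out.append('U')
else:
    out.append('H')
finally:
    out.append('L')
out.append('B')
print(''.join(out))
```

Execution trace: 'A' (try body, no exception) → 'H' (else) → 'L' (finally) → 'B' (after the try/except). Output: AHLB

Answer: AHLB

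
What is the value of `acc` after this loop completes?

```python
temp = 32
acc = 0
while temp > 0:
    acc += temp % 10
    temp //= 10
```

Sum digits of 32
`acc` takes the values: 0 → 2 → 5

Answer: 5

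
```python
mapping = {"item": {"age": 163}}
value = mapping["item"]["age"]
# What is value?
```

Trace:
`mapping = {"item": {"age": 163}}` → mapping = {'item': {'age': 163}}
`value = mapping["item"]["age"]` → value = 163
So value = 163

Answer: 163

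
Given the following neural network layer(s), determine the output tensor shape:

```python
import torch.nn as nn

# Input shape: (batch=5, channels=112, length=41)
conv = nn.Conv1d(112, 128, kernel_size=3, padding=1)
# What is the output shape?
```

Input: (5, 112, 41) -> Output: (5, 128, 41)

Answer: (5, 128, 41)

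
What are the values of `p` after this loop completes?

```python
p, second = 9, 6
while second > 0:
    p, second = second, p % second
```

GCD of 9 and 6
`p` takes the values: 9 → 6 → 3

Answer: 3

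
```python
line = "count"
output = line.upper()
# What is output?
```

Trace:
`line = "count"` → line = 'count'
`output = line.upper()` → output = 'COUNT'
So output = 'COUNT'

Answer: 'COUNT'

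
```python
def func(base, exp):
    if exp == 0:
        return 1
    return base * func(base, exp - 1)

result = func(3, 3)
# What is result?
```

func(3, 3) = 3 * 3 * 3 = 27

Answer: 27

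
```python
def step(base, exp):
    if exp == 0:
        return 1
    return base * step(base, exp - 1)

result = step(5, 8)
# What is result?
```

step(5, 8) = 5 * 5 * 5 * 5 * 5 * 5 * 5 * 5 = 390625

Answer: 390625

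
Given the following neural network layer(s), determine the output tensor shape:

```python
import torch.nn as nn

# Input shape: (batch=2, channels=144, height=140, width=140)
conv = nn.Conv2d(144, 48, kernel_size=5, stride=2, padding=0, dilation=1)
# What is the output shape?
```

Input: (2, 144, 140, 140) -> Output: (2, 48, 68, 68)

Answer: (2, 48, 68, 68)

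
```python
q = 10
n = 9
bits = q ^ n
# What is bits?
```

Trace:
`q = 10` → q = 10
`n = 9` → n = 9
`bits = q ^ n` → bits = 3
So bits = 3

Answer: 3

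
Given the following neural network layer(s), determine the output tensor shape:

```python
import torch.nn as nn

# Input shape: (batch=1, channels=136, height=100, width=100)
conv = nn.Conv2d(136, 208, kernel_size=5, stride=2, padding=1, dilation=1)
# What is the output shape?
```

Input: (1, 136, 100, 100) -> Output: (1, 208, 49, 49)

Answer: (1, 208, 49, 49)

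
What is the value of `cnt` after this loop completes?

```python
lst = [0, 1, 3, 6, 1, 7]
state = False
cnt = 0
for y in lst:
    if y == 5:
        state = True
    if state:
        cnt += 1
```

Count elements after first 5 in [0, 1, 3, 6, 1, 7]
`cnt` takes the values: 0

Answer: 0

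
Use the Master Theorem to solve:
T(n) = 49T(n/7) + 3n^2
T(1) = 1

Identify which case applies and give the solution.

a=49, b=7, f(n)=3n^2. log_7(49) = 2. Since c=2 = 2, Case 2 applies: T(n) = Θ(n^log_b(a) · log n) = O(n^2 log n).

Answer: O(n^2 log n) - Case 2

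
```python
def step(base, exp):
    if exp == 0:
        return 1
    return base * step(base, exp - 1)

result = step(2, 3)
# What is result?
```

step(2, 3) = 2 * 2 * 2 = 8

Answer: 8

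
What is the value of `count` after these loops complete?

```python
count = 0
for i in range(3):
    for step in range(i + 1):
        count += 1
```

Triangle: 1 + 2 + ... + 3
`count` takes the values: 0 → 1 → 2 → 3 → 4 → 5 → 6

Answer: 6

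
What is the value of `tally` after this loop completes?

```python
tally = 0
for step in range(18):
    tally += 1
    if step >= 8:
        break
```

Loop breaks when step reaches 8, tally is 9
`tally` takes the values: 0 → 1 → 2 → 3 → 4 → 5 → 6 → 7 → 8 → 9

Answer: 9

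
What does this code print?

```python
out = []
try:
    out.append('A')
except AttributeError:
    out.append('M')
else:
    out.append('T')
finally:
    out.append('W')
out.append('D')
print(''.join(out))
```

Execution trace: 'A' (try body, no exception) → 'T' (else) → 'W' (finally) → 'D' (after the try/except). Output: ATWD

Answer: ATWD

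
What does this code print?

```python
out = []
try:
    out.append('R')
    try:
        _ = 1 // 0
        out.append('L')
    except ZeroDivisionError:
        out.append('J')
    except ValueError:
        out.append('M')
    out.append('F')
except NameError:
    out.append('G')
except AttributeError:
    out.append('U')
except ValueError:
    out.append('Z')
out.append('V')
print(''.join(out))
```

Execution trace: 'R' (try body) → 'J' (inner except ZeroDivisionError) → 'F' (try body, no exception) → 'V' (after the try/except). Output: RJFV

Answer: RJFV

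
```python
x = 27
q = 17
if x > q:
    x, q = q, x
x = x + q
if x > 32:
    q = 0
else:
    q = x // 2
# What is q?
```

Trace:
`x = 27` → x = 27
`q = 17` → q = 17
`if x > q: ...` → x > q is True → x = 17; q = 27
`x = x + q` → x = 44
`if x > 32: ...` → x > 32 is True → q = 0
So q = 0

Answer: 0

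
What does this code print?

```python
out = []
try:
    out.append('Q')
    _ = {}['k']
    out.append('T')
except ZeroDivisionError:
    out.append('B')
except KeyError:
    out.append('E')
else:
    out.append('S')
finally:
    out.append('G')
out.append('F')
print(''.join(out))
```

Execution trace: 'Q' (try body) → 'E' (except KeyError) → 'G' (finally) → 'F' (after the try/except). Output: QEGF

Answer: QEGF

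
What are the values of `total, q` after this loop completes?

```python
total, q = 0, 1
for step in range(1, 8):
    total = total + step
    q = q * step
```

Sum and factorial of 1 to 7
`total, q` takes the values: (0, 1) → (1, 1) → (3, 1) → (3, 2) → (6, 2) → (6, 6) → (10, 6) → (10, 24) → (15, 24) → (15, 120) → (21, 120) → (21, 720) → (28, 720) → (28, 5040)

Answer: 28, 5040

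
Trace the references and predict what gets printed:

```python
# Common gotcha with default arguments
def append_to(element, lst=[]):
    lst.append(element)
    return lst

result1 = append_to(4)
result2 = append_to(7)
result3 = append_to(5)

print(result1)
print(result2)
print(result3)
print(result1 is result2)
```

Key concept: mutable default argument gotcha.
Step by step:
`result1 = append_to(4)` → result1 = [4]
`result2 = append_to(7)` → result1 = [4, 7] (same object as result2); result2 = [4, 7] (same object as result1)
`result3 = append_to(5)` → result1 = [4, 7, 5] (same object as result2, result3); result2 = [4, 7, 5] (same object as result1, result3); result3 = [4, 7, 5] (same object as result1, result2)
`print(result1)` → prints [4, 7, 5]
`print(result2)` → prints [4, 7, 5]
`print(result3)` → prints [4, 7, 5]
`print(result1 is result2)` → prints True

Answer:
[4, 7, 5]
[4, 7, 5]
[4, 7, 5]
True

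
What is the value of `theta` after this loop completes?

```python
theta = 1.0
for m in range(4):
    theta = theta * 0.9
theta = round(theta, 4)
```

Exponential decay: 1.0 * 0.9^4
`theta` takes the values: 1.0 → 0.9 → 0.81 → 0.729 → 0.6561

Answer: 0.6561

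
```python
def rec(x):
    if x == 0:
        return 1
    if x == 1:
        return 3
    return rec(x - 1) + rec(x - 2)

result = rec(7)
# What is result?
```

Build up from base cases: rec(0)=1, rec(1)=3, rec(2)=4, rec(3)=7, rec(4)=11, rec(5)=18, rec(6)=29, ..., rec(7)=47

Answer: 47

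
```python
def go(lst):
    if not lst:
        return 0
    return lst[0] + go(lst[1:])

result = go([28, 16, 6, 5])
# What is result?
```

28 + 16 + 6 + 5 + 0 = 55

Answer: 55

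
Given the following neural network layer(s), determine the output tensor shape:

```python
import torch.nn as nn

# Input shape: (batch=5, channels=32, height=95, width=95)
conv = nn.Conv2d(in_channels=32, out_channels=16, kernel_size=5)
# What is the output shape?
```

Input: (5, 32, 95, 95) -> Output: (5, 16, 91, 91)

Answer: (5, 16, 91, 91)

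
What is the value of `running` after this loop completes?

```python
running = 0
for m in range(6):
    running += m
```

Sum of 0 to 5 = 15
`running` takes the values: 0 → 1 → 3 → 6 → 10 → 15

Answer: 15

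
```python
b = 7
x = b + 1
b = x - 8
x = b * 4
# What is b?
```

Trace:
`b = 7` → b = 7
`x = b + 1` → x = 8
`b = x - 8` → b = 0
`x = b * 4` → x = 0
So b = 0

Answer: 0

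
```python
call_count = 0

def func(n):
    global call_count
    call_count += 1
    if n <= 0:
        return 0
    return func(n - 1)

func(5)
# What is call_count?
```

Linear recursion stepping by 1: 6 calls from n=5 down to ≤0.

Answer: 6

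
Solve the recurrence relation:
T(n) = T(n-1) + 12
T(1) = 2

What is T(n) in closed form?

Unrolling: T(n) = T(1) + 12·(n-1) = 2 + 12(n-1) = 12n - 10.

Answer: T(n) = 12n - 10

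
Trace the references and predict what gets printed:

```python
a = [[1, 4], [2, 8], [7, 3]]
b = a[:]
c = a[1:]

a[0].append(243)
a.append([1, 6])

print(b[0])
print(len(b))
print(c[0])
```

Key concept: slice with nested mutation.
Step by step:
`a = [[1, 4], [2, 8], [7, 3]]` → a = [[1, 4], [2, 8], [7, 3]]
`b = a[:]` → b = [[1, 4], [2, 8], [7, 3]]
`c = a[1:]` → c = [[2, 8], [7, 3]]
`a[0].append(243)` → a = [[1, 4, 243], [2, 8], [7, 3]]; b = [[1, 4, 243], [2, 8], [7, 3]]
`a.append([1, 6])` → a = [[1, 4, 243], [2, 8], [7, 3], [1, 6]]
`print(b[0])` → prints [1, 4, 243]
`print(len(b))` → prints 3
`print(c[0])` → prints [2, 8]

Answer:
[1, 4, 243]
3
[2, 8]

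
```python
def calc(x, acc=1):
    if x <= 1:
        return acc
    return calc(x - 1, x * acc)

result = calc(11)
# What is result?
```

Accumulator trace (n, acc): (11, 1) -> (10, 11) -> (9, 110) -> (8, 990) -> (7, 7920) -> (6, 55440) -> (5, 332640) -> (4, 1663200) -> (3, 6652800) -> (2, 19958400) -> (1, 39916800) -> return 39916800

Answer: 39916800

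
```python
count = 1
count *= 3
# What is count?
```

Trace:
`count = 1` → count = 1
`count *= 3` → count = 3
So count = 3

Answer: 3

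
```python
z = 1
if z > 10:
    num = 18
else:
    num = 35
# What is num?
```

Trace:
`z = 1` → z = 1
`if z > 10: ...` → z > 10 is False, take else branch → num = 35
So num = 35

Answer: 35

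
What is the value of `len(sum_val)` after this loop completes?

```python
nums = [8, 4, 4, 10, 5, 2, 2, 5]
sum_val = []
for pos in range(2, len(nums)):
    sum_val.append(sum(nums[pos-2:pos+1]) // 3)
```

Number of 3-element averages
`sum_val` takes the values: [] → [5] → [5, 6] → [5, 6, 6] → [5, 6, 6, 5] → [5, 6, 6, 5, 3] → [5, 6, 6, 5, 3, 3]
So `len(sum_val)` = 6

Answer: 6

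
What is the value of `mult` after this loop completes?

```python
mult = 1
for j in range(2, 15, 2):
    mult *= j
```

Product of even numbers 2 to 14
`mult` takes the values: 1 → 2 → 8 → 48 → 384 → 3840 → 46080 → 645120

Answer: 645120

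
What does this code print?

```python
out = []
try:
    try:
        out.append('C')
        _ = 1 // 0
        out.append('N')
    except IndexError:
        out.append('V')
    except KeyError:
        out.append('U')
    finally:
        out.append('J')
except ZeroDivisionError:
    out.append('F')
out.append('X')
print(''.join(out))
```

Execution trace: 'C' (try body) → 'J' (finally) → 'F' (outer except ZeroDivisionError) → 'X' (after the try/except). Output: CJFX

Answer: CJFX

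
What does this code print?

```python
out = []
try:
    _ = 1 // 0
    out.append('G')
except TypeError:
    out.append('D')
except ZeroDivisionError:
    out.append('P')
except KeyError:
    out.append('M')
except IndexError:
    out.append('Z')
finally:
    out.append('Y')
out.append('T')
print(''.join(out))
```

Execution trace: 'P' (except ZeroDivisionError) → 'Y' (finally) → 'T' (after the try/except). Output: PYT

Answer: PYT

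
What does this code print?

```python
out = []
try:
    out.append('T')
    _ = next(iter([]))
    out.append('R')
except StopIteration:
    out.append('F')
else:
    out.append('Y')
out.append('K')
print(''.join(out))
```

Execution trace: 'T' (try body) → 'F' (except StopIteration) → 'K' (after the try/except). Output: TFK

Answer: TFK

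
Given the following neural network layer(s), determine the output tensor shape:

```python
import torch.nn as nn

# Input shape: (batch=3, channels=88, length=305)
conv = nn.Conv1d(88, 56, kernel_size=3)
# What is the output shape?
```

Input: (3, 88, 305) -> Output: (3, 56, 303)

Answer: (3, 56, 303)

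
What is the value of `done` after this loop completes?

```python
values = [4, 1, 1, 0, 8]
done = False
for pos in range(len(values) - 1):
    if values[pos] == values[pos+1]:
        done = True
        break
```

Check consecutive duplicates in [4, 1, 1, 0, 8]
`done` takes the values: False → True

Answer: True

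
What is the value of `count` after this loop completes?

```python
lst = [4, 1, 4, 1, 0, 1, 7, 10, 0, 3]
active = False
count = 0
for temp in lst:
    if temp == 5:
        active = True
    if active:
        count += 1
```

Count elements after first 5 in [4, 1, 4, 1, 0, 1, 7, 10, 0, 3]
`count` takes the values: 0

Answer: 0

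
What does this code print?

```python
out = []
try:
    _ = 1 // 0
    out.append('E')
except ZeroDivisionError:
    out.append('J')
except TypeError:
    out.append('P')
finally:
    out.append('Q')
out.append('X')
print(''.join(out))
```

Execution trace: 'J' (except ZeroDivisionError) → 'Q' (finally) → 'X' (after the try/except). Output: JQX

Answer: JQX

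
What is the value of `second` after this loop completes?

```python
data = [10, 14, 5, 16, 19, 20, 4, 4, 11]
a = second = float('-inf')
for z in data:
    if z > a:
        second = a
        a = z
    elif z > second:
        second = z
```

Second largest (with repeats) in [10, 14, 5, 16, 19, 20, 4, 4, 11]
`second` takes the values: -inf → 10 → 14 → 16 → 19

Answer: 19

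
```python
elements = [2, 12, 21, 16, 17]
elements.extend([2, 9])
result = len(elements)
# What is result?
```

Trace:
`elements = [2, 12, 21, 16, 17]` → elements = [2, 12, 21, 16, 17]
`elements.extend([2, 9])` → elements = [2, 12, 21, 16, 17, 2, 9]
`result = len(elements)` → result = 7
So result = 7

Answer: 7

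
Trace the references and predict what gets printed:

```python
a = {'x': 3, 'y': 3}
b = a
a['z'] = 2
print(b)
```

Key concept: dict aliasing.
Step by step:
`a = {'x': 3, 'y': 3}` → a = {'x': 3, 'y': 3}
`b = a` → b = {'x': 3, 'y': 3} (same object as a)
`a['z'] = 2` → a = {'x': 3, 'y': 3, 'z': 2} (same object as b); b = {'x': 3, 'y': 3, 'z': 2} (same object as a)
`print(b)` → prints {'x': 3, 'y': 3, 'z': 2}

Answer: {'x': 3, 'y': 3, 'z': 2}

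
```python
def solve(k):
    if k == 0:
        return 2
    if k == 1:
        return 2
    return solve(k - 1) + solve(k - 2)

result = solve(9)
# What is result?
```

Build up from base cases: solve(0)=2, solve(1)=2, solve(2)=4, solve(3)=6, solve(4)=10, solve(5)=16, solve(6)=26, ..., solve(9)=110

Answer: 110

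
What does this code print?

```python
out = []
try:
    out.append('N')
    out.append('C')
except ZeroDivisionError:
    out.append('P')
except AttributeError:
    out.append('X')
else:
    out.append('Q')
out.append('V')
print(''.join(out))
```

Execution trace: 'N' (try body) → 'C' (try body, no exception) → 'Q' (else) → 'V' (after the try/except). Output: NCQV

Answer: NCQV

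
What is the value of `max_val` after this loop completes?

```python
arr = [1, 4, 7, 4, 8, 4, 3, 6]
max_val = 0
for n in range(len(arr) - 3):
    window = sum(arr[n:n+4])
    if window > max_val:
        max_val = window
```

Max sum of 4-element window in [1, 4, 7, 4, 8, 4, 3, 6]
`max_val` takes the values: 0 → 16 → 23

Answer: 23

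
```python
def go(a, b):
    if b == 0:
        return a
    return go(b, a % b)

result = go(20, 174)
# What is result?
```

go(20, 174) -> go(174, 20) -> go(20, 14) -> go(14, 6) -> go(6, 2) -> go(2, 0) -> 2

Answer: 2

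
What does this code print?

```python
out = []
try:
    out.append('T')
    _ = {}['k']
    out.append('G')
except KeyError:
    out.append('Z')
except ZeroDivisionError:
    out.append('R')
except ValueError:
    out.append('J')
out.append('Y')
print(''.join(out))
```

Execution trace: 'T' (try body) → 'Z' (except KeyError) → 'Y' (after the try/except). Output: TZY

Answer: TZY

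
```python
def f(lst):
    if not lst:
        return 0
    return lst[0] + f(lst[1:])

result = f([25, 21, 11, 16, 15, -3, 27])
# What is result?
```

25 + 21 + 11 + 16 + 15 + (-3) + 27 + 0 = 112

Answer: 112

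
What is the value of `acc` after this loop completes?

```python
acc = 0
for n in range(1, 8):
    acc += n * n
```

Sum of squares 1² to 7² = 140
`acc` takes the values: 0 → 1 → 5 → 14 → 30 → 55 → 91 → 140

Answer: 140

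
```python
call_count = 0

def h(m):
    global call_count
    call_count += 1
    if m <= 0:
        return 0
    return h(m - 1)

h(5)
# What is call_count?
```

Linear recursion stepping by 1: 6 calls from m=5 down to ≤0.

Answer: 6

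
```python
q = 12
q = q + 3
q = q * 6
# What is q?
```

Trace:
`q = 12` → q = 12
`q = q + 3` → q = 15
`q = q * 6` → q = 90
So q = 90

Answer: 90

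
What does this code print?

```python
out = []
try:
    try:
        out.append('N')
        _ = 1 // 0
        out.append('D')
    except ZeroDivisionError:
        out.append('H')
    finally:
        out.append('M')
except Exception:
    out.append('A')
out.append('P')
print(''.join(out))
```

Execution trace: 'N' (inner try body) → 'H' (inner except ZeroDivisionError) → 'M' (inner finally) → 'P' (after the try/except). Output: NHMP

Answer: NHMP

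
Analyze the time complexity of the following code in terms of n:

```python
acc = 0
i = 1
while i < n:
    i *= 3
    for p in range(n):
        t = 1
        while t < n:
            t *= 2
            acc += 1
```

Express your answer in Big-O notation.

Each loop level contributes: log n × n × log n. Multiplying the contributions gives O(n log² n).

Answer: O(n log² n)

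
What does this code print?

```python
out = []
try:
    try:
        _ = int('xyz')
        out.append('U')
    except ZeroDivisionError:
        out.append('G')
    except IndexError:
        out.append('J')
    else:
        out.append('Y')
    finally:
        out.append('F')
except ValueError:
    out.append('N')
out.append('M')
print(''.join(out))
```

Execution trace: 'F' (finally) → 'N' (outer except ValueError) → 'M' (after the try/except). Output: FNM

Answer: FNM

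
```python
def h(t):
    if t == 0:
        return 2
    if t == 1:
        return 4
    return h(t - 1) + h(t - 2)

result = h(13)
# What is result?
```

Build up from base cases: h(0)=2, h(1)=4, h(2)=6, h(3)=10, h(4)=16, h(5)=26, h(6)=42, ..., h(13)=1220

Answer: 1220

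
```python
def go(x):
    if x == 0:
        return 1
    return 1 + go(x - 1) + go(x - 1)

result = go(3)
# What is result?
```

go(x) = 1 + 2·go(x-1), go(0)=1. Closed form: (1+1)·2^3 - 1 = 15.

Answer: 15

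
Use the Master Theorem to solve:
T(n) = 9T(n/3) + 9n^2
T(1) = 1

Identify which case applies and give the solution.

a=9, b=3, f(n)=9n^2. log_3(9) = 2. Since c=2 = 2, Case 2 applies: T(n) = Θ(n^log_b(a) · log n) = O(n^2 log n).

Answer: O(n^2 log n) - Case 2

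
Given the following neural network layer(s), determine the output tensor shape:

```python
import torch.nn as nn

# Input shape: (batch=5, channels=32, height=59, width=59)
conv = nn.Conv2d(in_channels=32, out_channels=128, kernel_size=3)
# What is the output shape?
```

Input: (5, 32, 59, 59) -> Output: (5, 128, 57, 57)

Answer: (5, 128, 57, 57)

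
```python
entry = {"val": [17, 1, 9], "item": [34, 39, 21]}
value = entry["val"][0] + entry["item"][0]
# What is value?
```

Trace:
`entry = {"val": [17, 1, 9], "item": [34, 39, 21]}` → entry = {'val': [17, 1, 9], 'item': [34, 39, 21]}
`value = entry["val"][0] + entry["item"][0]` → value = 51
So value = 51

Answer: 51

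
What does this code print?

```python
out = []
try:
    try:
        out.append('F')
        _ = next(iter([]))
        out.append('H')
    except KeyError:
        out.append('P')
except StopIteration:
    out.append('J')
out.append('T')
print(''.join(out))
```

Execution trace: 'F' (try body) → 'J' (outer except StopIteration) → 'T' (after the try/except). Output: FJT

Answer: FJT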